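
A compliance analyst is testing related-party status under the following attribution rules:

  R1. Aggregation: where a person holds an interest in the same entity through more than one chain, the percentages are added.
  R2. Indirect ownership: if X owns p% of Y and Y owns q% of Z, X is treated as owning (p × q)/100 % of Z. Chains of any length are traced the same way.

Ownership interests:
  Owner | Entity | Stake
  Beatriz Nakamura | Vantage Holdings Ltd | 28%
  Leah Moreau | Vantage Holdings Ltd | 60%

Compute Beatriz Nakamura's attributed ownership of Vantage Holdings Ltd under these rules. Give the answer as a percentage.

Direct interest in Vantage Holdings Ltd: 28%.

28%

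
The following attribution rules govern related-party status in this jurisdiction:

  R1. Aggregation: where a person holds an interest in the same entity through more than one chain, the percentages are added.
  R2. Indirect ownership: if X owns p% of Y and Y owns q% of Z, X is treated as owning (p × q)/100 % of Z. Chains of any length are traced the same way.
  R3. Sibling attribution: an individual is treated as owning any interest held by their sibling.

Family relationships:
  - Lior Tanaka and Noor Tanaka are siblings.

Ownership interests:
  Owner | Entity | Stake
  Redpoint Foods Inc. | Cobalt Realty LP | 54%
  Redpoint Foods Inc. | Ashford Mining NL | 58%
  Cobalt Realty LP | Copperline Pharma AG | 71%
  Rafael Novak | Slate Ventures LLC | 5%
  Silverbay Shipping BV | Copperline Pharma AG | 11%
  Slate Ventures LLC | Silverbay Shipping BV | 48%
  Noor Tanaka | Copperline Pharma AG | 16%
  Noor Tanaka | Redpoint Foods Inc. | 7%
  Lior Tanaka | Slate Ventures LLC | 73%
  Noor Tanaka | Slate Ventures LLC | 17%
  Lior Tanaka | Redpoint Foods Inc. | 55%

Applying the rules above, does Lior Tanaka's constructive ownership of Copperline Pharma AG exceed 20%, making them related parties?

By sibling attribution (R3), Lior Tanaka is treated as also owning Noor Tanaka's interest in Slate Ventures LLC, giving 73% + 17% = 90%.
By sibling attribution (R3), Lior Tanaka is treated as also owning Noor Tanaka's interest in Redpoint Foods Inc, giving 55% + 7% = 62%.
By sibling attribution (R3), Lior Tanaka is treated as owning Noor Tanaka's 16% interest in Copperline Pharma AG.
Chain via Slate Ventures LLC → Silverbay Shipping BV (R2): 90% × 48% × 11% = 4.752% of Copperline Pharma AG.
Chain via Redpoint Foods Inc. → Cobalt Realty LP (R2): 62% × 54% × 71% = 23.7708% of Copperline Pharma AG.
Direct interest in Copperline Pharma AG: 16%.
Aggregating (R1): 4.752% + 23.7708% + 16% = 44.5228%.
44.5228% exceeds the 20% threshold, so Lior is a related party to Copperline Pharma AG.

Yes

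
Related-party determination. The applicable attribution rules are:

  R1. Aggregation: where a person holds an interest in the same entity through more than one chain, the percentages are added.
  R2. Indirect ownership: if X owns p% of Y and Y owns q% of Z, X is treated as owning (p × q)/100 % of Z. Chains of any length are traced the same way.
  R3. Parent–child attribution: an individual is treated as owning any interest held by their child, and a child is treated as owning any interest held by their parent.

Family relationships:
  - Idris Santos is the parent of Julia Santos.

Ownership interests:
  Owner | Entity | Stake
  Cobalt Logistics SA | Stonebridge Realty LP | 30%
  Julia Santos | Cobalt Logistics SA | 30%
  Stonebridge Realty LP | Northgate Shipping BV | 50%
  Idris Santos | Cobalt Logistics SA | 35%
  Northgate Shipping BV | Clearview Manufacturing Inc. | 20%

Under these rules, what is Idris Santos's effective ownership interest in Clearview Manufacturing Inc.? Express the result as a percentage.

By parent–child attribution (R3), Idris Santos is treated as also owning Julia Santos's interest in Cobalt Logistics SA, giving 35% + 30% = 65%.
Chain via Cobalt Logistics SA → Stonebridge Realty LP → Northgate Shipping BV (R2): 65% × 30% × 50% × 20% = 1.95% of Clearview Manufacturing Inc.

1.95%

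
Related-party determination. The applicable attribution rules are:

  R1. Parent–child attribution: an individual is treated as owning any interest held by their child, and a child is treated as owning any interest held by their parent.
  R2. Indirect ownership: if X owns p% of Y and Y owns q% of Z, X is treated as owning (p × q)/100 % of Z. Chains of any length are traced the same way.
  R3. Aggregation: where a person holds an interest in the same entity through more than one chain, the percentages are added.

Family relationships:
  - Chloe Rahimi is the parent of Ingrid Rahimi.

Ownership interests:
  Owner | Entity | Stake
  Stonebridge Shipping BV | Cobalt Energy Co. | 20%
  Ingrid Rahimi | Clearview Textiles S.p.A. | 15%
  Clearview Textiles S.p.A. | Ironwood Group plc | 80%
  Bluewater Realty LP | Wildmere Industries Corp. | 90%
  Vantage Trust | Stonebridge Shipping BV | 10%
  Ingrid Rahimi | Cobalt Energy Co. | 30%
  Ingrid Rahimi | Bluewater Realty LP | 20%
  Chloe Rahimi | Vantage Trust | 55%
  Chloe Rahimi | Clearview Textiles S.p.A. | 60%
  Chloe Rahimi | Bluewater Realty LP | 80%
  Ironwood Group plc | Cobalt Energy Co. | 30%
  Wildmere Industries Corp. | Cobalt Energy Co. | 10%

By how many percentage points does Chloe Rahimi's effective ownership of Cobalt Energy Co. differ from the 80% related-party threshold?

21.9

By parent–child attribution (R1), Chloe Rahimi is treated as also owning Ingrid Rahimi's interest in Bluewater Realty LP, giving 80% + 20% = 100%.
By parent–child attribution (R1), Chloe Rahimi is treated as also owning Ingrid Rahimi's interest in Clearview Textiles S.p.A, giving 60% + 15% = 75%.
By parent–child attribution (R1), Chloe Rahimi is treated as owning Ingrid Rahimi's 30% interest in Cobalt Energy Co.
Chain via Bluewater Realty LP → Wildmere Industries Corp. (R2): 100% × 90% × 10% = 9% of Cobalt Energy Co.
Chain via Clearview Textiles S.p.A. → Ironwood Group plc (R2): 75% × 80% × 30% = 18% of Cobalt Energy Co.
Chain via Vantage Trust → Stonebridge Shipping BV (R2): 55% × 10% × 20% = 1.1% of Cobalt Energy Co.
Direct interest in Cobalt Energy Co: 30%.
Aggregating (R3): 9% + 18% + 1.1% + 30% = 58.1%.
58.1% falls short of the 80% threshold by 21.9 percentage points.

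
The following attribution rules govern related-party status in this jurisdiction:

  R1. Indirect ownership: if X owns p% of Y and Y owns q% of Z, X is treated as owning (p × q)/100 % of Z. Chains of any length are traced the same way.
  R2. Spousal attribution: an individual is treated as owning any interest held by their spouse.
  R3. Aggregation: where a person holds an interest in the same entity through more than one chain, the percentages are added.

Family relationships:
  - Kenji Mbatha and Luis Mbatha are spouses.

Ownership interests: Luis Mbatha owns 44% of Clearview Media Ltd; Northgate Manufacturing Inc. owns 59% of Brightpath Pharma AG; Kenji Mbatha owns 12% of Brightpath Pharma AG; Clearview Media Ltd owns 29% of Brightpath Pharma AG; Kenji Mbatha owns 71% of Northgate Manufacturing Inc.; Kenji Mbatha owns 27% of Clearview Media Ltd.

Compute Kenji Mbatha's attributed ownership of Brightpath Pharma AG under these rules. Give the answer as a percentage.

By spousal attribution (R2), Kenji Mbatha is treated as also owning Luis Mbatha's interest in Clearview Media Ltd, giving 27% + 44% = 71%.
Chain via Clearview Media Ltd (R1): 71% × 29% = 20.59% of Brightpath Pharma AG.
Chain via Northgate Manufacturing Inc. (R1): 71% × 59% = 41.89% of Brightpath Pharma AG.
Direct interest in Brightpath Pharma AG: 12%.
Aggregating (R3): 20.59% + 41.89% + 12% = 74.48%.

74.48%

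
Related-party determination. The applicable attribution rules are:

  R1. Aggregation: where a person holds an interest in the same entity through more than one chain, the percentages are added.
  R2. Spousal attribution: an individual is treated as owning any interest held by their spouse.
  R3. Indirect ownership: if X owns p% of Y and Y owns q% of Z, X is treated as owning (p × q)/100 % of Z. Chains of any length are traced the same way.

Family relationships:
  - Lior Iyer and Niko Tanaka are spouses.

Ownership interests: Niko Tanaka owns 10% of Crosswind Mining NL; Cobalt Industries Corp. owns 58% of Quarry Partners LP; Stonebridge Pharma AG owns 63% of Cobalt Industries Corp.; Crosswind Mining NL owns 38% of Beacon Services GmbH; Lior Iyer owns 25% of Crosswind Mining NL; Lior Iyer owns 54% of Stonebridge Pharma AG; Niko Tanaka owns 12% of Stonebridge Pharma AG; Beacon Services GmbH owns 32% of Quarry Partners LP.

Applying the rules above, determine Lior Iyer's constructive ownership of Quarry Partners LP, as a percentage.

By spousal attribution (R2), Lior Iyer is treated as also owning Niko Tanaka's interest in Crosswind Mining NL, giving 25% + 10% = 35%.
By spousal attribution (R2), Lior Iyer is treated as also owning Niko Tanaka's interest in Stonebridge Pharma AG, giving 54% + 12% = 66%.
Chain via Crosswind Mining NL → Beacon Services GmbH (R3): 35% × 38% × 32% = 4.256% of Quarry Partners LP.
Chain via Stonebridge Pharma AG → Cobalt Industries Corp. (R3): 66% × 63% × 58% = 24.1164% of Quarry Partners LP.
Aggregating (R1): 4.256% + 24.1164% = 28.3724%.

28.3724%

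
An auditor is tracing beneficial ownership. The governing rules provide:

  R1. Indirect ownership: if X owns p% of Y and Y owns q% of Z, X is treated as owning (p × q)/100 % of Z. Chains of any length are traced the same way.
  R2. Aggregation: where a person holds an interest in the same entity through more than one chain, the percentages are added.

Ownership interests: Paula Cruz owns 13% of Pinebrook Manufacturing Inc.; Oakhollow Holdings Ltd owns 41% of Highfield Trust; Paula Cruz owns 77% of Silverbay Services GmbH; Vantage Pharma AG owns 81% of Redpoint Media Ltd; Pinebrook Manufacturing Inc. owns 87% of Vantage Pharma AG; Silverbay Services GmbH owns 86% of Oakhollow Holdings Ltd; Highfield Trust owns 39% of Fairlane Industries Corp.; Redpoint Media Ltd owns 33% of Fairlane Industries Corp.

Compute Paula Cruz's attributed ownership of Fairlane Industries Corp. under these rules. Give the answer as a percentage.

Chain via Pinebrook Manufacturing Inc. → Vantage Pharma AG → Redpoint Media Ltd (R1): 13% × 87% × 81% × 33% = 3.023163% of Fairlane Industries Corp.
Chain via Silverbay Services GmbH → Oakhollow Holdings Ltd → Highfield Trust (R1): 77% × 86% × 41% × 39% = 10.588578% of Fairlane Industries Corp.
Aggregating (R2): 3.023163% + 10.588578% = 13.611741%.

13.611741%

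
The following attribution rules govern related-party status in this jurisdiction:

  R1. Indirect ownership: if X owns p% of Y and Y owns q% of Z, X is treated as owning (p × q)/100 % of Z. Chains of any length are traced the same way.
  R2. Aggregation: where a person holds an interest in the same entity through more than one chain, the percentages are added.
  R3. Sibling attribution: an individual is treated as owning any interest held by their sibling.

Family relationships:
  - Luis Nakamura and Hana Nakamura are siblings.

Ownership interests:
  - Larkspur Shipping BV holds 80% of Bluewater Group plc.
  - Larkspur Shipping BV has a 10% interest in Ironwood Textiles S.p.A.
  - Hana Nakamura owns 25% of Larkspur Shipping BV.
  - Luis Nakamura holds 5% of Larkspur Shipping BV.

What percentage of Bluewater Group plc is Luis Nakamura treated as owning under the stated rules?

By sibling attribution (R3), Luis Nakamura is treated as also owning Hana Nakamura's interest in Larkspur Shipping BV, giving 5% + 25% = 30%.
Chain via Larkspur Shipping BV (R1): 30% × 80% = 24% of Bluewater Group plc.

24%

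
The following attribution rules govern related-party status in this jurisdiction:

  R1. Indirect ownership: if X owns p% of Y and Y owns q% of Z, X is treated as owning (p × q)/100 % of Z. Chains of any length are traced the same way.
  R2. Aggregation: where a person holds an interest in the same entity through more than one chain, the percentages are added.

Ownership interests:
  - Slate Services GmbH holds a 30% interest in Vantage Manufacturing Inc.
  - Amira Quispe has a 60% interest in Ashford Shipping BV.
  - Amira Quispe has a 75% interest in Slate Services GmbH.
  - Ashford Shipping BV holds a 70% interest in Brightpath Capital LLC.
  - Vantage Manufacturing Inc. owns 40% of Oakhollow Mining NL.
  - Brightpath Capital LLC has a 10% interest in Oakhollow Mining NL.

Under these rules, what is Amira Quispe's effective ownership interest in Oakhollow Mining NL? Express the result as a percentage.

13.2%

Chain via Slate Services GmbH → Vantage Manufacturing Inc. (R1): 75% × 30% × 40% = 9% of Oakhollow Mining NL.
Chain via Ashford Shipping BV → Brightpath Capital LLC (R1): 60% × 70% × 10% = 4.2% of Oakhollow Mining NL.
Aggregating (R2): 9% + 4.2% = 13.2%.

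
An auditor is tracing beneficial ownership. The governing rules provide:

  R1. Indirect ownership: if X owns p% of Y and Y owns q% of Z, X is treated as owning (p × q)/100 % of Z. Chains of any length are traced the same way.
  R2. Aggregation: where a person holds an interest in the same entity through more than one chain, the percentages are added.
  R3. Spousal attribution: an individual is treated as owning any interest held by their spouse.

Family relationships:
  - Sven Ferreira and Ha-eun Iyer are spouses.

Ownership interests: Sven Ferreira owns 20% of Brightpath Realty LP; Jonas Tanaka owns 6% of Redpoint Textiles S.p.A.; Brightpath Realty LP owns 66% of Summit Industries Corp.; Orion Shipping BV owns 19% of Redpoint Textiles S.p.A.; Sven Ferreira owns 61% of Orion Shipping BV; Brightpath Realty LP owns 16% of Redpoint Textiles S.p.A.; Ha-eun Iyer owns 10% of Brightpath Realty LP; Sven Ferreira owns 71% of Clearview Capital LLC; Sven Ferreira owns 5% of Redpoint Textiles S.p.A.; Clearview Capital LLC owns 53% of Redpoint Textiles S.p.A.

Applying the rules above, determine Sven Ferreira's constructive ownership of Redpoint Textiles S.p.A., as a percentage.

59.02%

By spousal attribution (R3), Sven Ferreira is treated as also owning Ha-eun Iyer's interest in Brightpath Realty LP, giving 20% + 10% = 30%.
Chain via Orion Shipping BV (R1): 61% × 19% = 11.59% of Redpoint Textiles S.p.A.
Chain via Brightpath Realty LP (R1): 30% × 16% = 4.8% of Redpoint Textiles S.p.A.
Chain via Clearview Capital LLC (R1): 71% × 53% = 37.63% of Redpoint Textiles S.p.A.
Direct interest in Redpoint Textiles S.p.A: 5%.
Aggregating (R2): 11.59% + 4.8% + 37.63% + 5% = 59.02%.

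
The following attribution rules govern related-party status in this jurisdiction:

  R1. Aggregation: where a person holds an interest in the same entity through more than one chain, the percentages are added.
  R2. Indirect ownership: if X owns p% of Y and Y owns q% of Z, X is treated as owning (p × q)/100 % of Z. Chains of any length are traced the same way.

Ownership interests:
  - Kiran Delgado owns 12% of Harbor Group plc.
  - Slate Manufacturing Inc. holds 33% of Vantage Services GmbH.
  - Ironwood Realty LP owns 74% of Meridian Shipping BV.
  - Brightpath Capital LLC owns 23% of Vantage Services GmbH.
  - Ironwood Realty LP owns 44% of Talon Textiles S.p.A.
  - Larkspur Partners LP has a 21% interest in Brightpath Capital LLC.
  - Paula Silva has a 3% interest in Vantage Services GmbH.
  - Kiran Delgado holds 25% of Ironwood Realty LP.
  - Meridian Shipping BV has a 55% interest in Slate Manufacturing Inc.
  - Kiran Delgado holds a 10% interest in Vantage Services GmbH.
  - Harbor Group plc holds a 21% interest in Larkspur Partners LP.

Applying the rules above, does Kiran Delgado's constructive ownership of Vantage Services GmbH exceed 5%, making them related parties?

Chain via Ironwood Realty LP → Meridian Shipping BV → Slate Manufacturing Inc. (R2): 25% × 74% × 55% × 33% = 3.35775% of Vantage Services GmbH.
Chain via Harbor Group plc → Larkspur Partners LP → Brightpath Capital LLC (R2): 12% × 21% × 21% × 23% = 0.121716% of Vantage Services GmbH.
Direct interest in Vantage Services GmbH: 10%.
Aggregating (R1): 3.35775% + 0.121716% + 10% = 13.479466%.
13.479466% exceeds the 5% threshold, so Kiran is a related party to Vantage Services GmbH.

Yes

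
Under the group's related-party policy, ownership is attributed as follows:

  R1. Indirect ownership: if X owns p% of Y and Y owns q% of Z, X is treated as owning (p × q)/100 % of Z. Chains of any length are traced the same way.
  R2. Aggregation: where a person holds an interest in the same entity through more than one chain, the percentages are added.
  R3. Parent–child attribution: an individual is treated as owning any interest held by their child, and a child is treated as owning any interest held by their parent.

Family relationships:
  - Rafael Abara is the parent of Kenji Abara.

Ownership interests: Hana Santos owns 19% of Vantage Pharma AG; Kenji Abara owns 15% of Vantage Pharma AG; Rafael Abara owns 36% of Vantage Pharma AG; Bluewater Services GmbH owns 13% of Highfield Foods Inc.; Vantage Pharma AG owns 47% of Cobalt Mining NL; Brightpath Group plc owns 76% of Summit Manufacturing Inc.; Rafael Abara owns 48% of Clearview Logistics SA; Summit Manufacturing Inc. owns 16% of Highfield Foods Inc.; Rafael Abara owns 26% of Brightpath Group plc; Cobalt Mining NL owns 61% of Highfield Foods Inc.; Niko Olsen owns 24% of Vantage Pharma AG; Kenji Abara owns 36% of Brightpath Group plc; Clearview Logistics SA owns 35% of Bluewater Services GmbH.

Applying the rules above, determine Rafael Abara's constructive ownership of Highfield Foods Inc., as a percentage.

24.3449%

By parent–child attribution (R3), Rafael Abara is treated as also owning Kenji Abara's interest in Vantage Pharma AG, giving 36% + 15% = 51%.
By parent–child attribution (R3), Rafael Abara is treated as also owning Kenji Abara's interest in Brightpath Group plc, giving 26% + 36% = 62%.
Chain via Vantage Pharma AG → Cobalt Mining NL (R1): 51% × 47% × 61% = 14.6217% of Highfield Foods Inc.
Chain via Brightpath Group plc → Summit Manufacturing Inc. (R1): 62% × 76% × 16% = 7.5392% of Highfield Foods Inc.
Chain via Clearview Logistics SA → Bluewater Services GmbH (R1): 48% × 35% × 13% = 2.184% of Highfield Foods Inc.
Aggregating (R2): 14.6217% + 7.5392% + 2.184% = 24.3449%.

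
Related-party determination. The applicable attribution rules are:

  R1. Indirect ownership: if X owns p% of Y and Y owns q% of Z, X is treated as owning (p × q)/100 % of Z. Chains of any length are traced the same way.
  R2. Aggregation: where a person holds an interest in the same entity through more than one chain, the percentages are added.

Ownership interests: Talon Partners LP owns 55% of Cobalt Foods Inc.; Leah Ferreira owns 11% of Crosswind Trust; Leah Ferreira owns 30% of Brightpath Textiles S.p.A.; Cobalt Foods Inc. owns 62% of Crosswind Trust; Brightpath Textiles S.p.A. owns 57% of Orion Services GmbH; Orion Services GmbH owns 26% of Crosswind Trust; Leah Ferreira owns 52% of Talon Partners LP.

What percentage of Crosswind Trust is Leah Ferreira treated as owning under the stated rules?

Chain via Brightpath Textiles S.p.A. → Orion Services GmbH (R1): 30% × 57% × 26% = 4.446% of Crosswind Trust.
Chain via Talon Partners LP → Cobalt Foods Inc. (R1): 52% × 55% × 62% = 17.732% of Crosswind Trust.
Direct interest in Crosswind Trust: 11%.
Aggregating (R2): 4.446% + 17.732% + 11% = 33.178%.

33.178%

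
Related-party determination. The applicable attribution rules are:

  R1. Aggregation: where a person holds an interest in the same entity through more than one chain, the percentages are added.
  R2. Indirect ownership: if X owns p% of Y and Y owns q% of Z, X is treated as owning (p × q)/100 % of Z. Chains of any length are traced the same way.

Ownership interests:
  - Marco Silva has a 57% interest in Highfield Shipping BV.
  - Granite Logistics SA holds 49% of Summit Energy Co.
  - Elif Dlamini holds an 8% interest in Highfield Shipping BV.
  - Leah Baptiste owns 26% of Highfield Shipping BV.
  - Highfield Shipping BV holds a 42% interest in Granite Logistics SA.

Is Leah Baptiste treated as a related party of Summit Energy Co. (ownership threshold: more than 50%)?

No

Chain via Highfield Shipping BV → Granite Logistics SA (R2): 26% × 42% × 49% = 5.3508% of Summit Energy Co.
5.3508% does not exceed the 50% threshold, so Leah is not a related party to Summit Energy Co.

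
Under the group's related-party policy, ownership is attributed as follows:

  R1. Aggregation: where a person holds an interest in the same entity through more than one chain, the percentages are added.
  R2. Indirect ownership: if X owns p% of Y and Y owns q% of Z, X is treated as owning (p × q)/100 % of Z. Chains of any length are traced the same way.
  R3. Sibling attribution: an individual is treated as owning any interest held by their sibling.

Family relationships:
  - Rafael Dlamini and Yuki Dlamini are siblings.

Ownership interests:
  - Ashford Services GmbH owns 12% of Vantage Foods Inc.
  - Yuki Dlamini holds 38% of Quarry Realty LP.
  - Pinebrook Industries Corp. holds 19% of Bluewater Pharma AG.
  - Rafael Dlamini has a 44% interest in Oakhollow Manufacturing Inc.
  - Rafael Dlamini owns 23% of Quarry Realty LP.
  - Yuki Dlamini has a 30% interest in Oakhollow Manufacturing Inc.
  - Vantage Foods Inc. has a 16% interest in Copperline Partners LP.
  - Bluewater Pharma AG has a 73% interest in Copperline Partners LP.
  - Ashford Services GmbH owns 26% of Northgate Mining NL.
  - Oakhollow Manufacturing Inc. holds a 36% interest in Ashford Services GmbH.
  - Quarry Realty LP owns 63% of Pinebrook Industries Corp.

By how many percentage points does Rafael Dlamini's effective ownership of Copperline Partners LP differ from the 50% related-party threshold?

44.158271

By sibling attribution (R3), Rafael Dlamini is treated as also owning Yuki Dlamini's interest in Oakhollow Manufacturing Inc, giving 44% + 30% = 74%.
By sibling attribution (R3), Rafael Dlamini is treated as also owning Yuki Dlamini's interest in Quarry Realty LP, giving 23% + 38% = 61%.
Chain via Oakhollow Manufacturing Inc. → Ashford Services GmbH → Vantage Foods Inc. (R2): 74% × 36% × 12% × 16% = 0.511488% of Copperline Partners LP.
Chain via Quarry Realty LP → Pinebrook Industries Corp. → Bluewater Pharma AG (R2): 61% × 63% × 19% × 73% = 5.330241% of Copperline Partners LP.
Aggregating (R1): 0.511488% + 5.330241% = 5.841729%.
5.841729% falls short of the 50% threshold by 44.158271 percentage points.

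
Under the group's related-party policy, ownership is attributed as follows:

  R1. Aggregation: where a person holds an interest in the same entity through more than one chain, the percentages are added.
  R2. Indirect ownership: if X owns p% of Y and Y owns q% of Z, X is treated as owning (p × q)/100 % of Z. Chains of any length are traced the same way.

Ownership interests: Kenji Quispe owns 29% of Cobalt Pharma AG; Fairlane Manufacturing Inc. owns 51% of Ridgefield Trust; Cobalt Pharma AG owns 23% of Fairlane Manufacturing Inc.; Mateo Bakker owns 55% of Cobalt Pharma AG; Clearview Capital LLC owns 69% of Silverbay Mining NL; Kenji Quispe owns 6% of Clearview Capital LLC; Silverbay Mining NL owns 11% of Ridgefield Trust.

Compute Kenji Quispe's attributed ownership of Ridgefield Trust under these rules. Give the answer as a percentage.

3.8571%

Chain via Clearview Capital LLC → Silverbay Mining NL (R2): 6% × 69% × 11% = 0.4554% of Ridgefield Trust.
Chain via Cobalt Pharma AG → Fairlane Manufacturing Inc. (R2): 29% × 23% × 51% = 3.4017% of Ridgefield Trust.
Aggregating (R1): 0.4554% + 3.4017% = 3.8571%.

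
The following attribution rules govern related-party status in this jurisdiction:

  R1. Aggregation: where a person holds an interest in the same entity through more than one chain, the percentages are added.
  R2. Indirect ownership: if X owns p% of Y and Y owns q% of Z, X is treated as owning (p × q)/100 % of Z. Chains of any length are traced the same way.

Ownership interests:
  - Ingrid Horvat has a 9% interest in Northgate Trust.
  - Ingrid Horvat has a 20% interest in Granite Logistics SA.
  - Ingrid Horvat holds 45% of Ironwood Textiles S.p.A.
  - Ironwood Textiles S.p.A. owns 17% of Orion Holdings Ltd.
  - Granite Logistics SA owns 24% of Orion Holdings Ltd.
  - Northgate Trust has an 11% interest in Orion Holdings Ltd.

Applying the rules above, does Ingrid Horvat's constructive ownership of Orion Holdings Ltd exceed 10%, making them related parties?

Chain via Ironwood Textiles S.p.A. (R2): 45% × 17% = 7.65% of Orion Holdings Ltd.
Chain via Northgate Trust (R2): 9% × 11% = 0.99% of Orion Holdings Ltd.
Chain via Granite Logistics SA (R2): 20% × 24% = 4.8% of Orion Holdings Ltd.
Aggregating (R1): 7.65% + 0.99% + 4.8% = 13.44%.
13.44% exceeds the 10% threshold, so Ingrid is a related party to Orion Holdings Ltd.

Yes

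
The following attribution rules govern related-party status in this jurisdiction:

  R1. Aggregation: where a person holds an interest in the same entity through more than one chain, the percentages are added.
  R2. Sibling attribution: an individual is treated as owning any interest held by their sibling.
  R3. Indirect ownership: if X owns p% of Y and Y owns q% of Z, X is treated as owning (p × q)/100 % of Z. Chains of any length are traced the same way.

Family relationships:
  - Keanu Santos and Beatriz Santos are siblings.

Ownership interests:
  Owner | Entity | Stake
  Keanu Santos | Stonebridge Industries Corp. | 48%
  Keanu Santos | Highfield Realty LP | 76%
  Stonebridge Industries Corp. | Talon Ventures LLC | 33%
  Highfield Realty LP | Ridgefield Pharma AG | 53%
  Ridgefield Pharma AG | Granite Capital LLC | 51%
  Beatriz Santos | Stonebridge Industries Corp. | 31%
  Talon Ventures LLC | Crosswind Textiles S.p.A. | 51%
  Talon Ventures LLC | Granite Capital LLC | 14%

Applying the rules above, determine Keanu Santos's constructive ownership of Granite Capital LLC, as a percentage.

24.1926%

By sibling attribution (R2), Keanu Santos is treated as also owning Beatriz Santos's interest in Stonebridge Industries Corp, giving 48% + 31% = 79%.
Chain via Highfield Realty LP → Ridgefield Pharma AG (R3): 76% × 53% × 51% = 20.5428% of Granite Capital LLC.
Chain via Stonebridge Industries Corp. → Talon Ventures LLC (R3): 79% × 33% × 14% = 3.6498% of Granite Capital LLC.
Aggregating (R1): 20.5428% + 3.6498% = 24.1926%.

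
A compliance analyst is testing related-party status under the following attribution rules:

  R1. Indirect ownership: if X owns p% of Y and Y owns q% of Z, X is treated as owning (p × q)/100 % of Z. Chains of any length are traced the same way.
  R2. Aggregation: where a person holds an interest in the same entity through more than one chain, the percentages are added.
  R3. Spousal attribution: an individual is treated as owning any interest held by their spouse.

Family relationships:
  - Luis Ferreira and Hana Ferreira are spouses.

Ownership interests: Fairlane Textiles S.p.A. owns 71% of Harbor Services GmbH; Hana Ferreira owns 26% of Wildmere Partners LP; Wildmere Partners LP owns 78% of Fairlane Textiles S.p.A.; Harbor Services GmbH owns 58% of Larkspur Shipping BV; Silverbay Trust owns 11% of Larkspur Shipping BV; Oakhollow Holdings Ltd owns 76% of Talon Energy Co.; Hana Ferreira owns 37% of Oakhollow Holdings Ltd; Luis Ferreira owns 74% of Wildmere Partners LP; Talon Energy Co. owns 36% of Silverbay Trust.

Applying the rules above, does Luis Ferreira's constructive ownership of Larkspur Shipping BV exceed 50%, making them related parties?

By spousal attribution (R3), Luis Ferreira is treated as also owning Hana Ferreira's interest in Wildmere Partners LP, giving 74% + 26% = 100%.
By spousal attribution (R3), Luis Ferreira is treated as owning Hana Ferreira's 37% interest in Oakhollow Holdings Ltd.
Chain via Wildmere Partners LP → Fairlane Textiles S.p.A. → Harbor Services GmbH (R1): 100% × 78% × 71% × 58% = 32.1204% of Larkspur Shipping BV.
Chain via Oakhollow Holdings Ltd → Talon Energy Co. → Silverbay Trust (R1): 37% × 76% × 36% × 11% = 1.113552% of Larkspur Shipping BV.
Aggregating (R2): 32.1204% + 1.113552% = 33.233952%.
33.233952% does not exceed the 50% threshold, so Luis is not a related party to Larkspur Shipping BV.

No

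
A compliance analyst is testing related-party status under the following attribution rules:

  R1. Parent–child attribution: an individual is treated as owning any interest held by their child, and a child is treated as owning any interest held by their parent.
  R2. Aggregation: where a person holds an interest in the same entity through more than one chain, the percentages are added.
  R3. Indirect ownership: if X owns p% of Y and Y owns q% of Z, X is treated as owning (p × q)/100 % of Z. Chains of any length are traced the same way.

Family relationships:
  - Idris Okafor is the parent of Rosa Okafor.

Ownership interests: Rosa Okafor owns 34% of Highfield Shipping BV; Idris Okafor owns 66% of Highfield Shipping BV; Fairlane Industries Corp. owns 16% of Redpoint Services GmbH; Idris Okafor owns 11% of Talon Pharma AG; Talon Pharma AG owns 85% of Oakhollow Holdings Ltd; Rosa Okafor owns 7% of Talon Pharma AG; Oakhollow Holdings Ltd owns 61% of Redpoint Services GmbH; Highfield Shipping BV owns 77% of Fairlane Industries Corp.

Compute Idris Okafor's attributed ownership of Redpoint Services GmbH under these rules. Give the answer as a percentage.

By parent–child attribution (R1), Idris Okafor is treated as also owning Rosa Okafor's interest in Highfield Shipping BV, giving 66% + 34% = 100%.
By parent–child attribution (R1), Idris Okafor is treated as also owning Rosa Okafor's interest in Talon Pharma AG, giving 11% + 7% = 18%.
Chain via Highfield Shipping BV → Fairlane Industries Corp. (R3): 100% × 77% × 16% = 12.32% of Redpoint Services GmbH.
Chain via Talon Pharma AG → Oakhollow Holdings Ltd (R3): 18% × 85% × 61% = 9.333% of Redpoint Services GmbH.
Aggregating (R2): 12.32% + 9.333% = 21.653%.

21.653%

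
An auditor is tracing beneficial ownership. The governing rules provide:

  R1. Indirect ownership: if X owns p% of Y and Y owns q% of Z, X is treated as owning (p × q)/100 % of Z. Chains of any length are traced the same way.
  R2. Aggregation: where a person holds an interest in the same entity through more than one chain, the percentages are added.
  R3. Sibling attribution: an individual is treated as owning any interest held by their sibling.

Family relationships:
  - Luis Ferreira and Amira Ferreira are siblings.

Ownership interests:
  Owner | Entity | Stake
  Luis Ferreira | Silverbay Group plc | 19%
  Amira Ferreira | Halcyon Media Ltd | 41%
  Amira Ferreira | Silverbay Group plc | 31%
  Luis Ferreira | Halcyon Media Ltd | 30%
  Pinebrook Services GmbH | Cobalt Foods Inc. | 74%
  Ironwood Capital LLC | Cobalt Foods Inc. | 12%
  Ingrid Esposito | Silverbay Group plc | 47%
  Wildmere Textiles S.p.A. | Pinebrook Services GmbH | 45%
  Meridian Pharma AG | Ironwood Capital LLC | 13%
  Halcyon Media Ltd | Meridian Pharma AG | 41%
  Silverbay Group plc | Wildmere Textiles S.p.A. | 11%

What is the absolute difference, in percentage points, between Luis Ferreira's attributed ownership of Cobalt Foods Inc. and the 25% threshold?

By sibling attribution (R3), Luis Ferreira is treated as also owning Amira Ferreira's interest in Silverbay Group plc, giving 19% + 31% = 50%.
By sibling attribution (R3), Luis Ferreira is treated as also owning Amira Ferreira's interest in Halcyon Media Ltd, giving 30% + 41% = 71%.
Chain via Silverbay Group plc → Wildmere Textiles S.p.A. → Pinebrook Services GmbH (R1): 50% × 11% × 45% × 74% = 1.8315% of Cobalt Foods Inc.
Chain via Halcyon Media Ltd → Meridian Pharma AG → Ironwood Capital LLC (R1): 71% × 41% × 13% × 12% = 0.454116% of Cobalt Foods Inc.
Aggregating (R2): 1.8315% + 0.454116% = 2.285616%.
2.285616% falls short of the 25% threshold by 22.714384 percentage points.

22.714384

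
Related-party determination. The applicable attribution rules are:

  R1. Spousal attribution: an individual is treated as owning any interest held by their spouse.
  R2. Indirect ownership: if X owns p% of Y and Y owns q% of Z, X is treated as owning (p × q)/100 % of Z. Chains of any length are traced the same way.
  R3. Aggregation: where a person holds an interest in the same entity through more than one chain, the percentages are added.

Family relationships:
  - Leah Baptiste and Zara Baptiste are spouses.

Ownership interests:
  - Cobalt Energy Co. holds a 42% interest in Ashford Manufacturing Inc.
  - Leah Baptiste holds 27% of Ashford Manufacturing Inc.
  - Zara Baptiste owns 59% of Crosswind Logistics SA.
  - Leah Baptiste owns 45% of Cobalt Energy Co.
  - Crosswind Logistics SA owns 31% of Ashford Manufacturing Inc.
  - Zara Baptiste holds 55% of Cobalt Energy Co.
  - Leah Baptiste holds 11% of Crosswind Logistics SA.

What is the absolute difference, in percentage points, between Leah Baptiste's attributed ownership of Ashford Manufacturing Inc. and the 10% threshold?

80.7

By spousal attribution (R1), Leah Baptiste is treated as also owning Zara Baptiste's interest in Crosswind Logistics SA, giving 11% + 59% = 70%.
By spousal attribution (R1), Leah Baptiste is treated as also owning Zara Baptiste's interest in Cobalt Energy Co, giving 45% + 55% = 100%.
Chain via Crosswind Logistics SA (R2): 70% × 31% = 21.7% of Ashford Manufacturing Inc.
Chain via Cobalt Energy Co. (R2): 100% × 42% = 42% of Ashford Manufacturing Inc.
Direct interest in Ashford Manufacturing Inc: 27%.
Aggregating (R3): 21.7% + 42% + 27% = 90.7%.
90.7% exceeds the 10% threshold by 80.7 percentage points.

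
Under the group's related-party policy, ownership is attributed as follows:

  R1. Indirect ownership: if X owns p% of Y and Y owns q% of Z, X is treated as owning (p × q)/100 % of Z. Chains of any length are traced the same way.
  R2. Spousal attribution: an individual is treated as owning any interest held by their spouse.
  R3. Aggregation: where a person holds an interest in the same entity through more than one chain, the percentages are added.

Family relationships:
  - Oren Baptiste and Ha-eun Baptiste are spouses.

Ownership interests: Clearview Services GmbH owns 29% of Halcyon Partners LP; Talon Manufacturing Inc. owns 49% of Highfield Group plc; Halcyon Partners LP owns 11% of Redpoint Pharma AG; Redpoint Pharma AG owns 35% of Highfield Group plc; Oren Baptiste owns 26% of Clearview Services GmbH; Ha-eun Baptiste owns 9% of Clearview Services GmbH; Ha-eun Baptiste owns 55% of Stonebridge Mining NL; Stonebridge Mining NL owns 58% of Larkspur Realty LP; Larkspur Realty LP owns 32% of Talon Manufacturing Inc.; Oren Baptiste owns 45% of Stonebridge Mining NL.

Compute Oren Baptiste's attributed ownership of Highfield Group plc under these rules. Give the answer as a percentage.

By spousal attribution (R2), Oren Baptiste is treated as also owning Ha-eun Baptiste's interest in Stonebridge Mining NL, giving 45% + 55% = 100%.
By spousal attribution (R2), Oren Baptiste is treated as also owning Ha-eun Baptiste's interest in Clearview Services GmbH, giving 26% + 9% = 35%.
Chain via Stonebridge Mining NL → Larkspur Realty LP → Talon Manufacturing Inc. (R1): 100% × 58% × 32% × 49% = 9.0944% of Highfield Group plc.
Chain via Clearview Services GmbH → Halcyon Partners LP → Redpoint Pharma AG (R1): 35% × 29% × 11% × 35% = 0.390775% of Highfield Group plc.
Aggregating (R3): 9.0944% + 0.390775% = 9.485175%.

9.485175%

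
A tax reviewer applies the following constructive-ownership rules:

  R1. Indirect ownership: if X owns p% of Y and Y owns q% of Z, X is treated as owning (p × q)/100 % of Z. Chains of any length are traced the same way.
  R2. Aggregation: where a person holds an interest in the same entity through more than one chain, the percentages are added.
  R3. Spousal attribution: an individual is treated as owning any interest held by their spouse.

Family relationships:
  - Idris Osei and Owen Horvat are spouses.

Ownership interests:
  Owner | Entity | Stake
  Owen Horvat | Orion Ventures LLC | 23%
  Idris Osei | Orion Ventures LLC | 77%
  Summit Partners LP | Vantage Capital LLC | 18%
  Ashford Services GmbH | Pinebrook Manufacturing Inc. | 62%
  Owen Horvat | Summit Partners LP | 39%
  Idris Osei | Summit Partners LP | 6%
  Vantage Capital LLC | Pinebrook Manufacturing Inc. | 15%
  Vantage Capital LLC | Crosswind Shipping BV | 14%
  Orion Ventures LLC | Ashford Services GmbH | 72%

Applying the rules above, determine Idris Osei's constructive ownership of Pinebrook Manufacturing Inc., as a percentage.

45.855%

By spousal attribution (R3), Idris Osei is treated as also owning Owen Horvat's interest in Orion Ventures LLC, giving 77% + 23% = 100%.
By spousal attribution (R3), Idris Osei is treated as also owning Owen Horvat's interest in Summit Partners LP, giving 6% + 39% = 45%.
Chain via Orion Ventures LLC → Ashford Services GmbH (R1): 100% × 72% × 62% = 44.64% of Pinebrook Manufacturing Inc.
Chain via Summit Partners LP → Vantage Capital LLC (R1): 45% × 18% × 15% = 1.215% of Pinebrook Manufacturing Inc.
Aggregating (R2): 44.64% + 1.215% = 45.855%.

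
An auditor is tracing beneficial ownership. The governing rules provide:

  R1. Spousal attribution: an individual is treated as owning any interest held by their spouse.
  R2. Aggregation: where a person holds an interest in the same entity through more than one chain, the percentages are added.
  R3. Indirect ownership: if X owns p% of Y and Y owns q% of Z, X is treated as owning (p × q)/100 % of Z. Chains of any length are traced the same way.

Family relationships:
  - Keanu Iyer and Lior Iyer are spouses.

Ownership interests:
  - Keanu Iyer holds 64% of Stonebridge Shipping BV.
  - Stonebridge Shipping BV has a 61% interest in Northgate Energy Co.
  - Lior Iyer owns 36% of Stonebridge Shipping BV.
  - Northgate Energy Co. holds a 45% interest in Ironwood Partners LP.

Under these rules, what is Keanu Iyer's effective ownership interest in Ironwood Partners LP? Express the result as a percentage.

By spousal attribution (R1), Keanu Iyer is treated as also owning Lior Iyer's interest in Stonebridge Shipping BV, giving 64% + 36% = 100%.
Chain via Stonebridge Shipping BV → Northgate Energy Co. (R3): 100% × 61% × 45% = 27.45% of Ironwood Partners LP.

27.45%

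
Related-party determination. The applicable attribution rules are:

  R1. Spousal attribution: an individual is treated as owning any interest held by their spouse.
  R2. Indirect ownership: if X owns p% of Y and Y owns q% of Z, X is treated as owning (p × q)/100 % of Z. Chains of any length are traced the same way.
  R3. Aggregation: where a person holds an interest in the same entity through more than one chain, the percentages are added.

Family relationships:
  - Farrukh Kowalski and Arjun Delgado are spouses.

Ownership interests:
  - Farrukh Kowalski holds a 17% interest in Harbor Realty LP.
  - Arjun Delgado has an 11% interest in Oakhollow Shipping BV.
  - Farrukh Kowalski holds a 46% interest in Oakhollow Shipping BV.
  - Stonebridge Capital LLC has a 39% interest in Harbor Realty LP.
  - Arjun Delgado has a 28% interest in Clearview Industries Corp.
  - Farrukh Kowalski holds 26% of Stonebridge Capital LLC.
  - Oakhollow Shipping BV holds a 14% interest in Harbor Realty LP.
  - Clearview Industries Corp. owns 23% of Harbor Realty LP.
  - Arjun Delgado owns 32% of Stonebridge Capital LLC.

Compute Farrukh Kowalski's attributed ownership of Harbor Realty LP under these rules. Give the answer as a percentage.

By spousal attribution (R1), Farrukh Kowalski is treated as also owning Arjun Delgado's interest in Stonebridge Capital LLC, giving 26% + 32% = 58%.
By spousal attribution (R1), Farrukh Kowalski is treated as also owning Arjun Delgado's interest in Oakhollow Shipping BV, giving 46% + 11% = 57%.
By spousal attribution (R1), Farrukh Kowalski is treated as owning Arjun Delgado's 28% interest in Clearview Industries Corp.
Chain via Stonebridge Capital LLC (R2): 58% × 39% = 22.62% of Harbor Realty LP.
Chain via Oakhollow Shipping BV (R2): 57% × 14% = 7.98% of Harbor Realty LP.
Direct interest in Harbor Realty LP: 17%.
Chain via Clearview Industries Corp. (R2): 28% × 23% = 6.44% of Harbor Realty LP.
Aggregating (R3): 22.62% + 7.98% + 17% + 6.44% = 54.04%.

54.04%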